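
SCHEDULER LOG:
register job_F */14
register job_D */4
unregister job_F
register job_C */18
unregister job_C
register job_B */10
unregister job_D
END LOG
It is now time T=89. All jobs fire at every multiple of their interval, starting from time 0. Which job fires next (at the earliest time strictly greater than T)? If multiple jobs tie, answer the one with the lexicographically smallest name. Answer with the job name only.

Op 1: register job_F */14 -> active={job_F:*/14}
Op 2: register job_D */4 -> active={job_D:*/4, job_F:*/14}
Op 3: unregister job_F -> active={job_D:*/4}
Op 4: register job_C */18 -> active={job_C:*/18, job_D:*/4}
Op 5: unregister job_C -> active={job_D:*/4}
Op 6: register job_B */10 -> active={job_B:*/10, job_D:*/4}
Op 7: unregister job_D -> active={job_B:*/10}
  job_B: interval 10, next fire after T=89 is 90
Earliest = 90, winner (lex tiebreak) = job_B

Answer: job_B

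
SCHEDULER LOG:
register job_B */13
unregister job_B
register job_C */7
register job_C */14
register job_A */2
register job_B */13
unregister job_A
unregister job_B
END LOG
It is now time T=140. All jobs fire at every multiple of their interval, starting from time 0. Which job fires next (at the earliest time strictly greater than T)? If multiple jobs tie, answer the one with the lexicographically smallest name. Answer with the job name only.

Op 1: register job_B */13 -> active={job_B:*/13}
Op 2: unregister job_B -> active={}
Op 3: register job_C */7 -> active={job_C:*/7}
Op 4: register job_C */14 -> active={job_C:*/14}
Op 5: register job_A */2 -> active={job_A:*/2, job_C:*/14}
Op 6: register job_B */13 -> active={job_A:*/2, job_B:*/13, job_C:*/14}
Op 7: unregister job_A -> active={job_B:*/13, job_C:*/14}
Op 8: unregister job_B -> active={job_C:*/14}
  job_C: interval 14, next fire after T=140 is 154
Earliest = 154, winner (lex tiebreak) = job_C

Answer: job_C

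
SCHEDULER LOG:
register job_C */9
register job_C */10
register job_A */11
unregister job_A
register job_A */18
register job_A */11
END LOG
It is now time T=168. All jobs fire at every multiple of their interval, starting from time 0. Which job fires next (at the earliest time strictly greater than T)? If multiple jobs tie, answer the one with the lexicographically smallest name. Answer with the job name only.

Op 1: register job_C */9 -> active={job_C:*/9}
Op 2: register job_C */10 -> active={job_C:*/10}
Op 3: register job_A */11 -> active={job_A:*/11, job_C:*/10}
Op 4: unregister job_A -> active={job_C:*/10}
Op 5: register job_A */18 -> active={job_A:*/18, job_C:*/10}
Op 6: register job_A */11 -> active={job_A:*/11, job_C:*/10}
  job_A: interval 11, next fire after T=168 is 176
  job_C: interval 10, next fire after T=168 is 170
Earliest = 170, winner (lex tiebreak) = job_C

Answer: job_C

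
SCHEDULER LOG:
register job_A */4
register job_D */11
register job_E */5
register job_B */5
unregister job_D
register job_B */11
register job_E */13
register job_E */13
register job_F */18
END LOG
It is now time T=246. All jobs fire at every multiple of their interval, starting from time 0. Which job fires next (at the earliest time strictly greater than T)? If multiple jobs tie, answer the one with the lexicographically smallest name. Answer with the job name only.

Answer: job_E

Derivation:
Op 1: register job_A */4 -> active={job_A:*/4}
Op 2: register job_D */11 -> active={job_A:*/4, job_D:*/11}
Op 3: register job_E */5 -> active={job_A:*/4, job_D:*/11, job_E:*/5}
Op 4: register job_B */5 -> active={job_A:*/4, job_B:*/5, job_D:*/11, job_E:*/5}
Op 5: unregister job_D -> active={job_A:*/4, job_B:*/5, job_E:*/5}
Op 6: register job_B */11 -> active={job_A:*/4, job_B:*/11, job_E:*/5}
Op 7: register job_E */13 -> active={job_A:*/4, job_B:*/11, job_E:*/13}
Op 8: register job_E */13 -> active={job_A:*/4, job_B:*/11, job_E:*/13}
Op 9: register job_F */18 -> active={job_A:*/4, job_B:*/11, job_E:*/13, job_F:*/18}
  job_A: interval 4, next fire after T=246 is 248
  job_B: interval 11, next fire after T=246 is 253
  job_E: interval 13, next fire after T=246 is 247
  job_F: interval 18, next fire after T=246 is 252
Earliest = 247, winner (lex tiebreak) = job_E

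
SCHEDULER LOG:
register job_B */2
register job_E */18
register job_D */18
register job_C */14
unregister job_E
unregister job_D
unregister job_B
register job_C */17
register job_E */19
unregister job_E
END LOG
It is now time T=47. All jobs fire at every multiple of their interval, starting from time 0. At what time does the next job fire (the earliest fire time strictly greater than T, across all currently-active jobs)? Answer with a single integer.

Op 1: register job_B */2 -> active={job_B:*/2}
Op 2: register job_E */18 -> active={job_B:*/2, job_E:*/18}
Op 3: register job_D */18 -> active={job_B:*/2, job_D:*/18, job_E:*/18}
Op 4: register job_C */14 -> active={job_B:*/2, job_C:*/14, job_D:*/18, job_E:*/18}
Op 5: unregister job_E -> active={job_B:*/2, job_C:*/14, job_D:*/18}
Op 6: unregister job_D -> active={job_B:*/2, job_C:*/14}
Op 7: unregister job_B -> active={job_C:*/14}
Op 8: register job_C */17 -> active={job_C:*/17}
Op 9: register job_E */19 -> active={job_C:*/17, job_E:*/19}
Op 10: unregister job_E -> active={job_C:*/17}
  job_C: interval 17, next fire after T=47 is 51
Earliest fire time = 51 (job job_C)

Answer: 51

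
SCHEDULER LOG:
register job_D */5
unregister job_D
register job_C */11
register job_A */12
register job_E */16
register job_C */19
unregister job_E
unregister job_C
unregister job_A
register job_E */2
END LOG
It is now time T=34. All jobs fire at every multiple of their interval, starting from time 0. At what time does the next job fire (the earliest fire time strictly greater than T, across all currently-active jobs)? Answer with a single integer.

Op 1: register job_D */5 -> active={job_D:*/5}
Op 2: unregister job_D -> active={}
Op 3: register job_C */11 -> active={job_C:*/11}
Op 4: register job_A */12 -> active={job_A:*/12, job_C:*/11}
Op 5: register job_E */16 -> active={job_A:*/12, job_C:*/11, job_E:*/16}
Op 6: register job_C */19 -> active={job_A:*/12, job_C:*/19, job_E:*/16}
Op 7: unregister job_E -> active={job_A:*/12, job_C:*/19}
Op 8: unregister job_C -> active={job_A:*/12}
Op 9: unregister job_A -> active={}
Op 10: register job_E */2 -> active={job_E:*/2}
  job_E: interval 2, next fire after T=34 is 36
Earliest fire time = 36 (job job_E)

Answer: 36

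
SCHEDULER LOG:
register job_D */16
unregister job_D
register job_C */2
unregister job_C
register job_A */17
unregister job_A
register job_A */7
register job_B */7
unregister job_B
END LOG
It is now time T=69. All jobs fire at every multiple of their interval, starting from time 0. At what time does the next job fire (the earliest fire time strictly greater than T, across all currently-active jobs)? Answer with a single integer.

Answer: 70

Derivation:
Op 1: register job_D */16 -> active={job_D:*/16}
Op 2: unregister job_D -> active={}
Op 3: register job_C */2 -> active={job_C:*/2}
Op 4: unregister job_C -> active={}
Op 5: register job_A */17 -> active={job_A:*/17}
Op 6: unregister job_A -> active={}
Op 7: register job_A */7 -> active={job_A:*/7}
Op 8: register job_B */7 -> active={job_A:*/7, job_B:*/7}
Op 9: unregister job_B -> active={job_A:*/7}
  job_A: interval 7, next fire after T=69 is 70
Earliest fire time = 70 (job job_A)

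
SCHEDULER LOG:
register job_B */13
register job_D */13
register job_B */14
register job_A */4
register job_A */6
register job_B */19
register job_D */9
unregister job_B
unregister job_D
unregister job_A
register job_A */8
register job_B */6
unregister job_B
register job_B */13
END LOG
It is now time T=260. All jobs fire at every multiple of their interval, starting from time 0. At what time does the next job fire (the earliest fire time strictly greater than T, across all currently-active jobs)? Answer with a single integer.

Answer: 264

Derivation:
Op 1: register job_B */13 -> active={job_B:*/13}
Op 2: register job_D */13 -> active={job_B:*/13, job_D:*/13}
Op 3: register job_B */14 -> active={job_B:*/14, job_D:*/13}
Op 4: register job_A */4 -> active={job_A:*/4, job_B:*/14, job_D:*/13}
Op 5: register job_A */6 -> active={job_A:*/6, job_B:*/14, job_D:*/13}
Op 6: register job_B */19 -> active={job_A:*/6, job_B:*/19, job_D:*/13}
Op 7: register job_D */9 -> active={job_A:*/6, job_B:*/19, job_D:*/9}
Op 8: unregister job_B -> active={job_A:*/6, job_D:*/9}
Op 9: unregister job_D -> active={job_A:*/6}
Op 10: unregister job_A -> active={}
Op 11: register job_A */8 -> active={job_A:*/8}
Op 12: register job_B */6 -> active={job_A:*/8, job_B:*/6}
Op 13: unregister job_B -> active={job_A:*/8}
Op 14: register job_B */13 -> active={job_A:*/8, job_B:*/13}
  job_A: interval 8, next fire after T=260 is 264
  job_B: interval 13, next fire after T=260 is 273
Earliest fire time = 264 (job job_A)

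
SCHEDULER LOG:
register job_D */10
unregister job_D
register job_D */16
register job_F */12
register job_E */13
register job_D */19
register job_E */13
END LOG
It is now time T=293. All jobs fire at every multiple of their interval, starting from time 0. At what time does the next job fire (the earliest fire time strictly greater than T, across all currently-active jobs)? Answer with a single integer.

Answer: 299

Derivation:
Op 1: register job_D */10 -> active={job_D:*/10}
Op 2: unregister job_D -> active={}
Op 3: register job_D */16 -> active={job_D:*/16}
Op 4: register job_F */12 -> active={job_D:*/16, job_F:*/12}
Op 5: register job_E */13 -> active={job_D:*/16, job_E:*/13, job_F:*/12}
Op 6: register job_D */19 -> active={job_D:*/19, job_E:*/13, job_F:*/12}
Op 7: register job_E */13 -> active={job_D:*/19, job_E:*/13, job_F:*/12}
  job_D: interval 19, next fire after T=293 is 304
  job_E: interval 13, next fire after T=293 is 299
  job_F: interval 12, next fire after T=293 is 300
Earliest fire time = 299 (job job_E)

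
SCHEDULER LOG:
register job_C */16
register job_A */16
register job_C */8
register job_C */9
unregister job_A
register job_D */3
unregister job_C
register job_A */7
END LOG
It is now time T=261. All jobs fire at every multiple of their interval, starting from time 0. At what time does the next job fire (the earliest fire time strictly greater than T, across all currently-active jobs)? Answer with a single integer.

Answer: 264

Derivation:
Op 1: register job_C */16 -> active={job_C:*/16}
Op 2: register job_A */16 -> active={job_A:*/16, job_C:*/16}
Op 3: register job_C */8 -> active={job_A:*/16, job_C:*/8}
Op 4: register job_C */9 -> active={job_A:*/16, job_C:*/9}
Op 5: unregister job_A -> active={job_C:*/9}
Op 6: register job_D */3 -> active={job_C:*/9, job_D:*/3}
Op 7: unregister job_C -> active={job_D:*/3}
Op 8: register job_A */7 -> active={job_A:*/7, job_D:*/3}
  job_A: interval 7, next fire after T=261 is 266
  job_D: interval 3, next fire after T=261 is 264
Earliest fire time = 264 (job job_D)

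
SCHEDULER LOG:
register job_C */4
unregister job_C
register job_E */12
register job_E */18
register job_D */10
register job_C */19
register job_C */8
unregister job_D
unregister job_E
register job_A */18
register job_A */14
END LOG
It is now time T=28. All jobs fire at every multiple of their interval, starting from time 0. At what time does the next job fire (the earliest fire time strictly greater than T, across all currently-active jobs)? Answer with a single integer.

Op 1: register job_C */4 -> active={job_C:*/4}
Op 2: unregister job_C -> active={}
Op 3: register job_E */12 -> active={job_E:*/12}
Op 4: register job_E */18 -> active={job_E:*/18}
Op 5: register job_D */10 -> active={job_D:*/10, job_E:*/18}
Op 6: register job_C */19 -> active={job_C:*/19, job_D:*/10, job_E:*/18}
Op 7: register job_C */8 -> active={job_C:*/8, job_D:*/10, job_E:*/18}
Op 8: unregister job_D -> active={job_C:*/8, job_E:*/18}
Op 9: unregister job_E -> active={job_C:*/8}
Op 10: register job_A */18 -> active={job_A:*/18, job_C:*/8}
Op 11: register job_A */14 -> active={job_A:*/14, job_C:*/8}
  job_A: interval 14, next fire after T=28 is 42
  job_C: interval 8, next fire after T=28 is 32
Earliest fire time = 32 (job job_C)

Answer: 32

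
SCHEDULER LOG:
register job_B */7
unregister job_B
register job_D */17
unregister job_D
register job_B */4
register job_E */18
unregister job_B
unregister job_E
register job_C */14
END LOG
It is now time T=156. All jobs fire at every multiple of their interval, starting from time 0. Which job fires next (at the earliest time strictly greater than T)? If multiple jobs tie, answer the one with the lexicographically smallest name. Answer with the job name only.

Answer: job_C

Derivation:
Op 1: register job_B */7 -> active={job_B:*/7}
Op 2: unregister job_B -> active={}
Op 3: register job_D */17 -> active={job_D:*/17}
Op 4: unregister job_D -> active={}
Op 5: register job_B */4 -> active={job_B:*/4}
Op 6: register job_E */18 -> active={job_B:*/4, job_E:*/18}
Op 7: unregister job_B -> active={job_E:*/18}
Op 8: unregister job_E -> active={}
Op 9: register job_C */14 -> active={job_C:*/14}
  job_C: interval 14, next fire after T=156 is 168
Earliest = 168, winner (lex tiebreak) = job_C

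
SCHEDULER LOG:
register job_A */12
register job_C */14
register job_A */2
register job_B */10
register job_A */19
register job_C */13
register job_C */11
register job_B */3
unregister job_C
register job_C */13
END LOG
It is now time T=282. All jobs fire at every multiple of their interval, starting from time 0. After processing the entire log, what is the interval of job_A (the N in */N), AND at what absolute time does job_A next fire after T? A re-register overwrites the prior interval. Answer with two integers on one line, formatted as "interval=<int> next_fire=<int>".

Op 1: register job_A */12 -> active={job_A:*/12}
Op 2: register job_C */14 -> active={job_A:*/12, job_C:*/14}
Op 3: register job_A */2 -> active={job_A:*/2, job_C:*/14}
Op 4: register job_B */10 -> active={job_A:*/2, job_B:*/10, job_C:*/14}
Op 5: register job_A */19 -> active={job_A:*/19, job_B:*/10, job_C:*/14}
Op 6: register job_C */13 -> active={job_A:*/19, job_B:*/10, job_C:*/13}
Op 7: register job_C */11 -> active={job_A:*/19, job_B:*/10, job_C:*/11}
Op 8: register job_B */3 -> active={job_A:*/19, job_B:*/3, job_C:*/11}
Op 9: unregister job_C -> active={job_A:*/19, job_B:*/3}
Op 10: register job_C */13 -> active={job_A:*/19, job_B:*/3, job_C:*/13}
Final interval of job_A = 19
Next fire of job_A after T=282: (282//19+1)*19 = 285

Answer: interval=19 next_fire=285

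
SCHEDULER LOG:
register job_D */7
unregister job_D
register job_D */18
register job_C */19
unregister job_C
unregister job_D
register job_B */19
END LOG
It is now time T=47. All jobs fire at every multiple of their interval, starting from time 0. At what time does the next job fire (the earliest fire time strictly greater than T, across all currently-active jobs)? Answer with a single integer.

Answer: 57

Derivation:
Op 1: register job_D */7 -> active={job_D:*/7}
Op 2: unregister job_D -> active={}
Op 3: register job_D */18 -> active={job_D:*/18}
Op 4: register job_C */19 -> active={job_C:*/19, job_D:*/18}
Op 5: unregister job_C -> active={job_D:*/18}
Op 6: unregister job_D -> active={}
Op 7: register job_B */19 -> active={job_B:*/19}
  job_B: interval 19, next fire after T=47 is 57
Earliest fire time = 57 (job job_B)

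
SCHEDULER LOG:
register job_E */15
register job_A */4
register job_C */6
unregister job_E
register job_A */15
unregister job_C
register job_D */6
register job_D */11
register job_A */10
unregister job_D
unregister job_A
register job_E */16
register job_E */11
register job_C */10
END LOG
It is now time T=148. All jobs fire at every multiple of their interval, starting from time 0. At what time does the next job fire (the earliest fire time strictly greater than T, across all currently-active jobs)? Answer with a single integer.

Op 1: register job_E */15 -> active={job_E:*/15}
Op 2: register job_A */4 -> active={job_A:*/4, job_E:*/15}
Op 3: register job_C */6 -> active={job_A:*/4, job_C:*/6, job_E:*/15}
Op 4: unregister job_E -> active={job_A:*/4, job_C:*/6}
Op 5: register job_A */15 -> active={job_A:*/15, job_C:*/6}
Op 6: unregister job_C -> active={job_A:*/15}
Op 7: register job_D */6 -> active={job_A:*/15, job_D:*/6}
Op 8: register job_D */11 -> active={job_A:*/15, job_D:*/11}
Op 9: register job_A */10 -> active={job_A:*/10, job_D:*/11}
Op 10: unregister job_D -> active={job_A:*/10}
Op 11: unregister job_A -> active={}
Op 12: register job_E */16 -> active={job_E:*/16}
Op 13: register job_E */11 -> active={job_E:*/11}
Op 14: register job_C */10 -> active={job_C:*/10, job_E:*/11}
  job_C: interval 10, next fire after T=148 is 150
  job_E: interval 11, next fire after T=148 is 154
Earliest fire time = 150 (job job_C)

Answer: 150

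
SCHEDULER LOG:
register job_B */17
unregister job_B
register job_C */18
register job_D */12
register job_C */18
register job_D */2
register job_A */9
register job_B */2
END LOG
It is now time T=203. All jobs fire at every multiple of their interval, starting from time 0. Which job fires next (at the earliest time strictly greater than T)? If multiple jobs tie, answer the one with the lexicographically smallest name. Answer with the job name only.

Op 1: register job_B */17 -> active={job_B:*/17}
Op 2: unregister job_B -> active={}
Op 3: register job_C */18 -> active={job_C:*/18}
Op 4: register job_D */12 -> active={job_C:*/18, job_D:*/12}
Op 5: register job_C */18 -> active={job_C:*/18, job_D:*/12}
Op 6: register job_D */2 -> active={job_C:*/18, job_D:*/2}
Op 7: register job_A */9 -> active={job_A:*/9, job_C:*/18, job_D:*/2}
Op 8: register job_B */2 -> active={job_A:*/9, job_B:*/2, job_C:*/18, job_D:*/2}
  job_A: interval 9, next fire after T=203 is 207
  job_B: interval 2, next fire after T=203 is 204
  job_C: interval 18, next fire after T=203 is 216
  job_D: interval 2, next fire after T=203 is 204
Earliest = 204, winner (lex tiebreak) = job_B

Answer: job_B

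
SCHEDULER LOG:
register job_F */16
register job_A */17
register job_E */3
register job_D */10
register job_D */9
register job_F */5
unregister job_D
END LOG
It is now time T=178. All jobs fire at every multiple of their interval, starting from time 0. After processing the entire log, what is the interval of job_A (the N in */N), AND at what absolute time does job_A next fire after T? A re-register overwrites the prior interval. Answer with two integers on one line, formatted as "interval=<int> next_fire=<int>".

Answer: interval=17 next_fire=187

Derivation:
Op 1: register job_F */16 -> active={job_F:*/16}
Op 2: register job_A */17 -> active={job_A:*/17, job_F:*/16}
Op 3: register job_E */3 -> active={job_A:*/17, job_E:*/3, job_F:*/16}
Op 4: register job_D */10 -> active={job_A:*/17, job_D:*/10, job_E:*/3, job_F:*/16}
Op 5: register job_D */9 -> active={job_A:*/17, job_D:*/9, job_E:*/3, job_F:*/16}
Op 6: register job_F */5 -> active={job_A:*/17, job_D:*/9, job_E:*/3, job_F:*/5}
Op 7: unregister job_D -> active={job_A:*/17, job_E:*/3, job_F:*/5}
Final interval of job_A = 17
Next fire of job_A after T=178: (178//17+1)*17 = 187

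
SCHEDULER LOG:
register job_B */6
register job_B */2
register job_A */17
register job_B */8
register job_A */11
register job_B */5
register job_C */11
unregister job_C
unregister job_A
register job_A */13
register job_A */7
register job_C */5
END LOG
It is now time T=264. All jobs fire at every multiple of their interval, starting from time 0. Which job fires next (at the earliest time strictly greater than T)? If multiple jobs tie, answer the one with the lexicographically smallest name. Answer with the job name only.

Answer: job_B

Derivation:
Op 1: register job_B */6 -> active={job_B:*/6}
Op 2: register job_B */2 -> active={job_B:*/2}
Op 3: register job_A */17 -> active={job_A:*/17, job_B:*/2}
Op 4: register job_B */8 -> active={job_A:*/17, job_B:*/8}
Op 5: register job_A */11 -> active={job_A:*/11, job_B:*/8}
Op 6: register job_B */5 -> active={job_A:*/11, job_B:*/5}
Op 7: register job_C */11 -> active={job_A:*/11, job_B:*/5, job_C:*/11}
Op 8: unregister job_C -> active={job_A:*/11, job_B:*/5}
Op 9: unregister job_A -> active={job_B:*/5}
Op 10: register job_A */13 -> active={job_A:*/13, job_B:*/5}
Op 11: register job_A */7 -> active={job_A:*/7, job_B:*/5}
Op 12: register job_C */5 -> active={job_A:*/7, job_B:*/5, job_C:*/5}
  job_A: interval 7, next fire after T=264 is 266
  job_B: interval 5, next fire after T=264 is 265
  job_C: interval 5, next fire after T=264 is 265
Earliest = 265, winner (lex tiebreak) = job_B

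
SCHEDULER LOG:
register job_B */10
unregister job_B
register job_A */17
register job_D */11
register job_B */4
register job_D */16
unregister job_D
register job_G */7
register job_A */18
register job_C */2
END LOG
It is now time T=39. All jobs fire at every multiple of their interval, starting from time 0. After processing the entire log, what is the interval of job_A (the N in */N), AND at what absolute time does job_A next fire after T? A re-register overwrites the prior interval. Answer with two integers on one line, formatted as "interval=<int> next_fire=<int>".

Answer: interval=18 next_fire=54

Derivation:
Op 1: register job_B */10 -> active={job_B:*/10}
Op 2: unregister job_B -> active={}
Op 3: register job_A */17 -> active={job_A:*/17}
Op 4: register job_D */11 -> active={job_A:*/17, job_D:*/11}
Op 5: register job_B */4 -> active={job_A:*/17, job_B:*/4, job_D:*/11}
Op 6: register job_D */16 -> active={job_A:*/17, job_B:*/4, job_D:*/16}
Op 7: unregister job_D -> active={job_A:*/17, job_B:*/4}
Op 8: register job_G */7 -> active={job_A:*/17, job_B:*/4, job_G:*/7}
Op 9: register job_A */18 -> active={job_A:*/18, job_B:*/4, job_G:*/7}
Op 10: register job_C */2 -> active={job_A:*/18, job_B:*/4, job_C:*/2, job_G:*/7}
Final interval of job_A = 18
Next fire of job_A after T=39: (39//18+1)*18 = 54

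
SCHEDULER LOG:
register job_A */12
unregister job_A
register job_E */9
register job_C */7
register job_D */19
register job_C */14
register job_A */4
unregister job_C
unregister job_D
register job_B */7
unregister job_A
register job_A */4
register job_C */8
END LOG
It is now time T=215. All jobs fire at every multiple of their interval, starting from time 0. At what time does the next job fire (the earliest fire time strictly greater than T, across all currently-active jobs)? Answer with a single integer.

Answer: 216

Derivation:
Op 1: register job_A */12 -> active={job_A:*/12}
Op 2: unregister job_A -> active={}
Op 3: register job_E */9 -> active={job_E:*/9}
Op 4: register job_C */7 -> active={job_C:*/7, job_E:*/9}
Op 5: register job_D */19 -> active={job_C:*/7, job_D:*/19, job_E:*/9}
Op 6: register job_C */14 -> active={job_C:*/14, job_D:*/19, job_E:*/9}
Op 7: register job_A */4 -> active={job_A:*/4, job_C:*/14, job_D:*/19, job_E:*/9}
Op 8: unregister job_C -> active={job_A:*/4, job_D:*/19, job_E:*/9}
Op 9: unregister job_D -> active={job_A:*/4, job_E:*/9}
Op 10: register job_B */7 -> active={job_A:*/4, job_B:*/7, job_E:*/9}
Op 11: unregister job_A -> active={job_B:*/7, job_E:*/9}
Op 12: register job_A */4 -> active={job_A:*/4, job_B:*/7, job_E:*/9}
Op 13: register job_C */8 -> active={job_A:*/4, job_B:*/7, job_C:*/8, job_E:*/9}
  job_A: interval 4, next fire after T=215 is 216
  job_B: interval 7, next fire after T=215 is 217
  job_C: interval 8, next fire after T=215 is 216
  job_E: interval 9, next fire after T=215 is 216
Earliest fire time = 216 (job job_A)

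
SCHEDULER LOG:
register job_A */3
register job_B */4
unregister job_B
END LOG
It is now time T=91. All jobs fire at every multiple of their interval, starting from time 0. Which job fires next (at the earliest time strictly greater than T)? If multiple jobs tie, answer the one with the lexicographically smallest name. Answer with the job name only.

Answer: job_A

Derivation:
Op 1: register job_A */3 -> active={job_A:*/3}
Op 2: register job_B */4 -> active={job_A:*/3, job_B:*/4}
Op 3: unregister job_B -> active={job_A:*/3}
  job_A: interval 3, next fire after T=91 is 93
Earliest = 93, winner (lex tiebreak) = job_A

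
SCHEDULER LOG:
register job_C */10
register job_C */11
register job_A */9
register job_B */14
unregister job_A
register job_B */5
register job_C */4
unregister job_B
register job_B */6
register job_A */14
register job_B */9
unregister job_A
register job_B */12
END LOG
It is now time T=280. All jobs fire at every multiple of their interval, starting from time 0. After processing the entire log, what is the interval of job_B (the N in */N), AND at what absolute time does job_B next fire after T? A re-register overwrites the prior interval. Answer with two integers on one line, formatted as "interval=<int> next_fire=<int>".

Op 1: register job_C */10 -> active={job_C:*/10}
Op 2: register job_C */11 -> active={job_C:*/11}
Op 3: register job_A */9 -> active={job_A:*/9, job_C:*/11}
Op 4: register job_B */14 -> active={job_A:*/9, job_B:*/14, job_C:*/11}
Op 5: unregister job_A -> active={job_B:*/14, job_C:*/11}
Op 6: register job_B */5 -> active={job_B:*/5, job_C:*/11}
Op 7: register job_C */4 -> active={job_B:*/5, job_C:*/4}
Op 8: unregister job_B -> active={job_C:*/4}
Op 9: register job_B */6 -> active={job_B:*/6, job_C:*/4}
Op 10: register job_A */14 -> active={job_A:*/14, job_B:*/6, job_C:*/4}
Op 11: register job_B */9 -> active={job_A:*/14, job_B:*/9, job_C:*/4}
Op 12: unregister job_A -> active={job_B:*/9, job_C:*/4}
Op 13: register job_B */12 -> active={job_B:*/12, job_C:*/4}
Final interval of job_B = 12
Next fire of job_B after T=280: (280//12+1)*12 = 288

Answer: interval=12 next_fire=288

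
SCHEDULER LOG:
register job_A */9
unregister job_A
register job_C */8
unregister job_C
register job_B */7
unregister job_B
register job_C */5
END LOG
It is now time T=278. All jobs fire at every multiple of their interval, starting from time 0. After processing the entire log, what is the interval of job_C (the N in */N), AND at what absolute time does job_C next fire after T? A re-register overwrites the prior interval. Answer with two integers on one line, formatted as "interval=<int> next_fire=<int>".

Answer: interval=5 next_fire=280

Derivation:
Op 1: register job_A */9 -> active={job_A:*/9}
Op 2: unregister job_A -> active={}
Op 3: register job_C */8 -> active={job_C:*/8}
Op 4: unregister job_C -> active={}
Op 5: register job_B */7 -> active={job_B:*/7}
Op 6: unregister job_B -> active={}
Op 7: register job_C */5 -> active={job_C:*/5}
Final interval of job_C = 5
Next fire of job_C after T=278: (278//5+1)*5 = 280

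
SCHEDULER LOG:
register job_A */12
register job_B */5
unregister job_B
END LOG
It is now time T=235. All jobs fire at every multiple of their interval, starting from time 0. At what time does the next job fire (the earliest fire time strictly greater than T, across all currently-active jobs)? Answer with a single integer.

Answer: 240

Derivation:
Op 1: register job_A */12 -> active={job_A:*/12}
Op 2: register job_B */5 -> active={job_A:*/12, job_B:*/5}
Op 3: unregister job_B -> active={job_A:*/12}
  job_A: interval 12, next fire after T=235 is 240
Earliest fire time = 240 (job job_A)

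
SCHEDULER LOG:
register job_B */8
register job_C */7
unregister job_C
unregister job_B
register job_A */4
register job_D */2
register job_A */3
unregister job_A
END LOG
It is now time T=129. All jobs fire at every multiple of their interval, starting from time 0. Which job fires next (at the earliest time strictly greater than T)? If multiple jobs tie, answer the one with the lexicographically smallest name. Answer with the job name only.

Op 1: register job_B */8 -> active={job_B:*/8}
Op 2: register job_C */7 -> active={job_B:*/8, job_C:*/7}
Op 3: unregister job_C -> active={job_B:*/8}
Op 4: unregister job_B -> active={}
Op 5: register job_A */4 -> active={job_A:*/4}
Op 6: register job_D */2 -> active={job_A:*/4, job_D:*/2}
Op 7: register job_A */3 -> active={job_A:*/3, job_D:*/2}
Op 8: unregister job_A -> active={job_D:*/2}
  job_D: interval 2, next fire after T=129 is 130
Earliest = 130, winner (lex tiebreak) = job_D

Answer: job_D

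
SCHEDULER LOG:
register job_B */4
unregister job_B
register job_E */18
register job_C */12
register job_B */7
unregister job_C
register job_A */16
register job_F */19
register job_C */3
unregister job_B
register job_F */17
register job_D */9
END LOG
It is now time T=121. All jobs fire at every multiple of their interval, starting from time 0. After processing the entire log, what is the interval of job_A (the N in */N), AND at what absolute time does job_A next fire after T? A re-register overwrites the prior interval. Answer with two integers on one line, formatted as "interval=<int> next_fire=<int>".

Answer: interval=16 next_fire=128

Derivation:
Op 1: register job_B */4 -> active={job_B:*/4}
Op 2: unregister job_B -> active={}
Op 3: register job_E */18 -> active={job_E:*/18}
Op 4: register job_C */12 -> active={job_C:*/12, job_E:*/18}
Op 5: register job_B */7 -> active={job_B:*/7, job_C:*/12, job_E:*/18}
Op 6: unregister job_C -> active={job_B:*/7, job_E:*/18}
Op 7: register job_A */16 -> active={job_A:*/16, job_B:*/7, job_E:*/18}
Op 8: register job_F */19 -> active={job_A:*/16, job_B:*/7, job_E:*/18, job_F:*/19}
Op 9: register job_C */3 -> active={job_A:*/16, job_B:*/7, job_C:*/3, job_E:*/18, job_F:*/19}
Op 10: unregister job_B -> active={job_A:*/16, job_C:*/3, job_E:*/18, job_F:*/19}
Op 11: register job_F */17 -> active={job_A:*/16, job_C:*/3, job_E:*/18, job_F:*/17}
Op 12: register job_D */9 -> active={job_A:*/16, job_C:*/3, job_D:*/9, job_E:*/18, job_F:*/17}
Final interval of job_A = 16
Next fire of job_A after T=121: (121//16+1)*16 = 128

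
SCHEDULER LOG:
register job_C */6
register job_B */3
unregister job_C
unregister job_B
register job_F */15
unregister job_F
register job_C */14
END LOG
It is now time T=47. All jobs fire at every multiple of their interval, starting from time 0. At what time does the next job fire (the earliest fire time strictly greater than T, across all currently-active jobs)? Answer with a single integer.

Op 1: register job_C */6 -> active={job_C:*/6}
Op 2: register job_B */3 -> active={job_B:*/3, job_C:*/6}
Op 3: unregister job_C -> active={job_B:*/3}
Op 4: unregister job_B -> active={}
Op 5: register job_F */15 -> active={job_F:*/15}
Op 6: unregister job_F -> active={}
Op 7: register job_C */14 -> active={job_C:*/14}
  job_C: interval 14, next fire after T=47 is 56
Earliest fire time = 56 (job job_C)

Answer: 56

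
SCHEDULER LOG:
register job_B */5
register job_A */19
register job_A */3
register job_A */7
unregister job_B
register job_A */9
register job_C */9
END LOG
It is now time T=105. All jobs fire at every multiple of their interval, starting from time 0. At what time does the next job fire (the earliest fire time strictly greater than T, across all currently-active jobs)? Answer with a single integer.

Answer: 108

Derivation:
Op 1: register job_B */5 -> active={job_B:*/5}
Op 2: register job_A */19 -> active={job_A:*/19, job_B:*/5}
Op 3: register job_A */3 -> active={job_A:*/3, job_B:*/5}
Op 4: register job_A */7 -> active={job_A:*/7, job_B:*/5}
Op 5: unregister job_B -> active={job_A:*/7}
Op 6: register job_A */9 -> active={job_A:*/9}
Op 7: register job_C */9 -> active={job_A:*/9, job_C:*/9}
  job_A: interval 9, next fire after T=105 is 108
  job_C: interval 9, next fire after T=105 is 108
Earliest fire time = 108 (job job_A)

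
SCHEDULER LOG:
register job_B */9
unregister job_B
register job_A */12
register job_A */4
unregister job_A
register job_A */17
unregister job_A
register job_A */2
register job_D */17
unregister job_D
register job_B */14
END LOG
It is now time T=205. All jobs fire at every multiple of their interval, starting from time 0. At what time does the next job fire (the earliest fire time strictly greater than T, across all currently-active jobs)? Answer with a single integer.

Answer: 206

Derivation:
Op 1: register job_B */9 -> active={job_B:*/9}
Op 2: unregister job_B -> active={}
Op 3: register job_A */12 -> active={job_A:*/12}
Op 4: register job_A */4 -> active={job_A:*/4}
Op 5: unregister job_A -> active={}
Op 6: register job_A */17 -> active={job_A:*/17}
Op 7: unregister job_A -> active={}
Op 8: register job_A */2 -> active={job_A:*/2}
Op 9: register job_D */17 -> active={job_A:*/2, job_D:*/17}
Op 10: unregister job_D -> active={job_A:*/2}
Op 11: register job_B */14 -> active={job_A:*/2, job_B:*/14}
  job_A: interval 2, next fire after T=205 is 206
  job_B: interval 14, next fire after T=205 is 210
Earliest fire time = 206 (job job_A)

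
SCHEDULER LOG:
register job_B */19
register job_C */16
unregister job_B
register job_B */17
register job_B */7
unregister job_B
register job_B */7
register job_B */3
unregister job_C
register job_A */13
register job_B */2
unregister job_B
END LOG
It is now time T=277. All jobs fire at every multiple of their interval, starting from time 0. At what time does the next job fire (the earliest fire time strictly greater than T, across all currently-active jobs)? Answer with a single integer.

Op 1: register job_B */19 -> active={job_B:*/19}
Op 2: register job_C */16 -> active={job_B:*/19, job_C:*/16}
Op 3: unregister job_B -> active={job_C:*/16}
Op 4: register job_B */17 -> active={job_B:*/17, job_C:*/16}
Op 5: register job_B */7 -> active={job_B:*/7, job_C:*/16}
Op 6: unregister job_B -> active={job_C:*/16}
Op 7: register job_B */7 -> active={job_B:*/7, job_C:*/16}
Op 8: register job_B */3 -> active={job_B:*/3, job_C:*/16}
Op 9: unregister job_C -> active={job_B:*/3}
Op 10: register job_A */13 -> active={job_A:*/13, job_B:*/3}
Op 11: register job_B */2 -> active={job_A:*/13, job_B:*/2}
Op 12: unregister job_B -> active={job_A:*/13}
  job_A: interval 13, next fire after T=277 is 286
Earliest fire time = 286 (job job_A)

Answer: 286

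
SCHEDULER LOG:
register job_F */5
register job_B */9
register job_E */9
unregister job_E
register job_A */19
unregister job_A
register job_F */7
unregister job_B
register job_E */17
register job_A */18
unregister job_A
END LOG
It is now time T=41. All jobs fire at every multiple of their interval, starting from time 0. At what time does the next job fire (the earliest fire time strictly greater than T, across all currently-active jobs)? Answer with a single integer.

Op 1: register job_F */5 -> active={job_F:*/5}
Op 2: register job_B */9 -> active={job_B:*/9, job_F:*/5}
Op 3: register job_E */9 -> active={job_B:*/9, job_E:*/9, job_F:*/5}
Op 4: unregister job_E -> active={job_B:*/9, job_F:*/5}
Op 5: register job_A */19 -> active={job_A:*/19, job_B:*/9, job_F:*/5}
Op 6: unregister job_A -> active={job_B:*/9, job_F:*/5}
Op 7: register job_F */7 -> active={job_B:*/9, job_F:*/7}
Op 8: unregister job_B -> active={job_F:*/7}
Op 9: register job_E */17 -> active={job_E:*/17, job_F:*/7}
Op 10: register job_A */18 -> active={job_A:*/18, job_E:*/17, job_F:*/7}
Op 11: unregister job_A -> active={job_E:*/17, job_F:*/7}
  job_E: interval 17, next fire after T=41 is 51
  job_F: interval 7, next fire after T=41 is 42
Earliest fire time = 42 (job job_F)

Answer: 42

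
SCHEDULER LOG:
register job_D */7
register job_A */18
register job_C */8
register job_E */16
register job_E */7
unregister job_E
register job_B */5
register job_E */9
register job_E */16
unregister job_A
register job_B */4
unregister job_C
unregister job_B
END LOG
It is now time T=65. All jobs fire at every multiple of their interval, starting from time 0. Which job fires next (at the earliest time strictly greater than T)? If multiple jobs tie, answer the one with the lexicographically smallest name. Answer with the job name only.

Op 1: register job_D */7 -> active={job_D:*/7}
Op 2: register job_A */18 -> active={job_A:*/18, job_D:*/7}
Op 3: register job_C */8 -> active={job_A:*/18, job_C:*/8, job_D:*/7}
Op 4: register job_E */16 -> active={job_A:*/18, job_C:*/8, job_D:*/7, job_E:*/16}
Op 5: register job_E */7 -> active={job_A:*/18, job_C:*/8, job_D:*/7, job_E:*/7}
Op 6: unregister job_E -> active={job_A:*/18, job_C:*/8, job_D:*/7}
Op 7: register job_B */5 -> active={job_A:*/18, job_B:*/5, job_C:*/8, job_D:*/7}
Op 8: register job_E */9 -> active={job_A:*/18, job_B:*/5, job_C:*/8, job_D:*/7, job_E:*/9}
Op 9: register job_E */16 -> active={job_A:*/18, job_B:*/5, job_C:*/8, job_D:*/7, job_E:*/16}
Op 10: unregister job_A -> active={job_B:*/5, job_C:*/8, job_D:*/7, job_E:*/16}
Op 11: register job_B */4 -> active={job_B:*/4, job_C:*/8, job_D:*/7, job_E:*/16}
Op 12: unregister job_C -> active={job_B:*/4, job_D:*/7, job_E:*/16}
Op 13: unregister job_B -> active={job_D:*/7, job_E:*/16}
  job_D: interval 7, next fire after T=65 is 70
  job_E: interval 16, next fire after T=65 is 80
Earliest = 70, winner (lex tiebreak) = job_D

Answer: job_D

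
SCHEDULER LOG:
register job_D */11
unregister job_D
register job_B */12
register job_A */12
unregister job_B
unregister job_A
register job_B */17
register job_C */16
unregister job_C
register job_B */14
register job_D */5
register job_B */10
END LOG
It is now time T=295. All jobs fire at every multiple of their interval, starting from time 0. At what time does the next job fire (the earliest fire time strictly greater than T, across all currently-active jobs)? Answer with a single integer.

Op 1: register job_D */11 -> active={job_D:*/11}
Op 2: unregister job_D -> active={}
Op 3: register job_B */12 -> active={job_B:*/12}
Op 4: register job_A */12 -> active={job_A:*/12, job_B:*/12}
Op 5: unregister job_B -> active={job_A:*/12}
Op 6: unregister job_A -> active={}
Op 7: register job_B */17 -> active={job_B:*/17}
Op 8: register job_C */16 -> active={job_B:*/17, job_C:*/16}
Op 9: unregister job_C -> active={job_B:*/17}
Op 10: register job_B */14 -> active={job_B:*/14}
Op 11: register job_D */5 -> active={job_B:*/14, job_D:*/5}
Op 12: register job_B */10 -> active={job_B:*/10, job_D:*/5}
  job_B: interval 10, next fire after T=295 is 300
  job_D: interval 5, next fire after T=295 is 300
Earliest fire time = 300 (job job_B)

Answer: 300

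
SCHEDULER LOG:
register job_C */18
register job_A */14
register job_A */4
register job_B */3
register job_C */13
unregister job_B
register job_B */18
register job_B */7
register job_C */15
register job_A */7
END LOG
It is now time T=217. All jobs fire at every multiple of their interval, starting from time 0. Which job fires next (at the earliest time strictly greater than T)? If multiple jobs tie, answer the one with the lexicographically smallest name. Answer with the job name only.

Op 1: register job_C */18 -> active={job_C:*/18}
Op 2: register job_A */14 -> active={job_A:*/14, job_C:*/18}
Op 3: register job_A */4 -> active={job_A:*/4, job_C:*/18}
Op 4: register job_B */3 -> active={job_A:*/4, job_B:*/3, job_C:*/18}
Op 5: register job_C */13 -> active={job_A:*/4, job_B:*/3, job_C:*/13}
Op 6: unregister job_B -> active={job_A:*/4, job_C:*/13}
Op 7: register job_B */18 -> active={job_A:*/4, job_B:*/18, job_C:*/13}
Op 8: register job_B */7 -> active={job_A:*/4, job_B:*/7, job_C:*/13}
Op 9: register job_C */15 -> active={job_A:*/4, job_B:*/7, job_C:*/15}
Op 10: register job_A */7 -> active={job_A:*/7, job_B:*/7, job_C:*/15}
  job_A: interval 7, next fire after T=217 is 224
  job_B: interval 7, next fire after T=217 is 224
  job_C: interval 15, next fire after T=217 is 225
Earliest = 224, winner (lex tiebreak) = job_A

Answer: job_A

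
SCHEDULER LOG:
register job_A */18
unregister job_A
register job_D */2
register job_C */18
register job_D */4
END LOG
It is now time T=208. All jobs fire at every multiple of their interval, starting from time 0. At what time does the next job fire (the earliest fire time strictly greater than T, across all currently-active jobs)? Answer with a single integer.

Op 1: register job_A */18 -> active={job_A:*/18}
Op 2: unregister job_A -> active={}
Op 3: register job_D */2 -> active={job_D:*/2}
Op 4: register job_C */18 -> active={job_C:*/18, job_D:*/2}
Op 5: register job_D */4 -> active={job_C:*/18, job_D:*/4}
  job_C: interval 18, next fire after T=208 is 216
  job_D: interval 4, next fire after T=208 is 212
Earliest fire time = 212 (job job_D)

Answer: 212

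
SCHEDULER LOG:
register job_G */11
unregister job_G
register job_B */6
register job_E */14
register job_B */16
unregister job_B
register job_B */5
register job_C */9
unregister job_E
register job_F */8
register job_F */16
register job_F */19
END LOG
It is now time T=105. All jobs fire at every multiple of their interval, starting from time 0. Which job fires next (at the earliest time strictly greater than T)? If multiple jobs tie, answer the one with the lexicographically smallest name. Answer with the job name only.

Op 1: register job_G */11 -> active={job_G:*/11}
Op 2: unregister job_G -> active={}
Op 3: register job_B */6 -> active={job_B:*/6}
Op 4: register job_E */14 -> active={job_B:*/6, job_E:*/14}
Op 5: register job_B */16 -> active={job_B:*/16, job_E:*/14}
Op 6: unregister job_B -> active={job_E:*/14}
Op 7: register job_B */5 -> active={job_B:*/5, job_E:*/14}
Op 8: register job_C */9 -> active={job_B:*/5, job_C:*/9, job_E:*/14}
Op 9: unregister job_E -> active={job_B:*/5, job_C:*/9}
Op 10: register job_F */8 -> active={job_B:*/5, job_C:*/9, job_F:*/8}
Op 11: register job_F */16 -> active={job_B:*/5, job_C:*/9, job_F:*/16}
Op 12: register job_F */19 -> active={job_B:*/5, job_C:*/9, job_F:*/19}
  job_B: interval 5, next fire after T=105 is 110
  job_C: interval 9, next fire after T=105 is 108
  job_F: interval 19, next fire after T=105 is 114
Earliest = 108, winner (lex tiebreak) = job_C

Answer: job_C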